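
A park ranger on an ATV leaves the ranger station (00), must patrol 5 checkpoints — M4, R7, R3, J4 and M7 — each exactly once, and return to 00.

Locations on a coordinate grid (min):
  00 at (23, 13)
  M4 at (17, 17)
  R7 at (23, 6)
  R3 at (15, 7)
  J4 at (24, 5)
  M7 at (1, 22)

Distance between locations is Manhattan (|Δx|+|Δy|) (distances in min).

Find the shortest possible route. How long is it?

Shortest round trip = 80 min.

With 5 stops there are 5!/2 = 60 distinct round trips (a route and its reverse cost the same).
00-M4-R7-R3-J4-M7-00: 10+17+9+11+40+31 = 118
00-M4-R7-R3-M7-J4-00: 10+17+9+29+40+9 = 114
00-M4-R7-J4-R3-M7-00: 10+17+2+11+29+31 = 100
00-M4-R7-J4-M7-R3-00: 10+17+2+40+29+14 = 112
00-M4-R7-M7-R3-J4-00: 10+17+38+29+11+9 = 114
00-M4-R7-M7-J4-R3-00: 10+17+38+40+11+14 = 130
00-M4-R3-R7-J4-M7-00: 10+12+9+2+40+31 = 104
00-M4-R3-R7-M7-J4-00: 10+12+9+38+40+9 = 118
00-M4-R3-J4-R7-M7-00: 10+12+11+2+38+31 = 104
00-M4-R3-J4-M7-R7-00: 10+12+11+40+38+7 = 118
00-M4-R3-M7-R7-J4-00: 10+12+29+38+2+9 = 100
00-M4-R3-M7-J4-R7-00: 10+12+29+40+2+7 = 100
00-M4-J4-R7-R3-M7-00: 10+19+2+9+29+31 = 100
00-M4-J4-R7-M7-R3-00: 10+19+2+38+29+14 = 112
… (46 more)
00-M4-M7-R3-R7-J4-00: 10+21+29+9+2+9 = 80  ← best
The minimum is 80.
One optimal route: 00 → M4 → M7 → R3 → R7 → J4 → 00 (or its reverse).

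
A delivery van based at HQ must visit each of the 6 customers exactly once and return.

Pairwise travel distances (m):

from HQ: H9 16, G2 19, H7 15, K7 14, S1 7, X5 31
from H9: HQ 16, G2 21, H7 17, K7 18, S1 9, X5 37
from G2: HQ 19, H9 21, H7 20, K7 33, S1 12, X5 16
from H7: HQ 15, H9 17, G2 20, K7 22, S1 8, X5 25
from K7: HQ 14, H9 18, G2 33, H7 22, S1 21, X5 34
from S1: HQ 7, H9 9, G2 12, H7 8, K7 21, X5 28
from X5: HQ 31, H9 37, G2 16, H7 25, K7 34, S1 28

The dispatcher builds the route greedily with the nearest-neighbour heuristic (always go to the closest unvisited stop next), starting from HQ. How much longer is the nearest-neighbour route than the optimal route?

21 m longer than the optimal tour.

From HQ: S1=7, K7=14, H7=15, H9=16, G2=19, X5=31 → choose S1 (7).
From S1: H7=8, H9=9, G2=12, K7=21, X5=28 → choose H7 (8).
From H7: H9=17, G2=20, K7=22, X5=25 → choose H9 (17).
From H9: K7=18, G2=21, X5=37 → choose K7 (18).
From K7: G2=33, X5=34 → choose G2 (33).
From G2: X5=16 → choose X5 (16).
NN route HQ → S1 → H7 → H9 → K7 → G2 → X5 → HQ costs 130.
Optimal: HQ → G2 → X5 → H7 → S1 → H9 → K7 → HQ costs 109 (by enumerating all 360 distinct tours).
Excess = 130 − 109 = 21.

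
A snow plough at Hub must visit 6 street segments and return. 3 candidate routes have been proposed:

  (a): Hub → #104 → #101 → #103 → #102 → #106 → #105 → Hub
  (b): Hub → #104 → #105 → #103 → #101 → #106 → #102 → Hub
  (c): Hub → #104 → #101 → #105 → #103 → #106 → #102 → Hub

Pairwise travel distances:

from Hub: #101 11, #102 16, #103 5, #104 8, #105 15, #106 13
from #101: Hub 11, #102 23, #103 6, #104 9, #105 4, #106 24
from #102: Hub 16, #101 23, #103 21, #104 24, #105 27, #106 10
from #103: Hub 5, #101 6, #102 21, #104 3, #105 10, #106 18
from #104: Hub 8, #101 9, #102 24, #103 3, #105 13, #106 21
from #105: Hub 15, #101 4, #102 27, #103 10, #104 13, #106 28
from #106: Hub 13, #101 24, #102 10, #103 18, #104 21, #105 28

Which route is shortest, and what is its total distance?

Shortest is (c), total 75.

(a): 8 + 9 + 6 + 21 + 10 + 28 + 15 = 97
(b): 8 + 13 + 10 + 6 + 24 + 10 + 16 = 87
(c): 8 + 9 + 4 + 10 + 18 + 10 + 16 = 75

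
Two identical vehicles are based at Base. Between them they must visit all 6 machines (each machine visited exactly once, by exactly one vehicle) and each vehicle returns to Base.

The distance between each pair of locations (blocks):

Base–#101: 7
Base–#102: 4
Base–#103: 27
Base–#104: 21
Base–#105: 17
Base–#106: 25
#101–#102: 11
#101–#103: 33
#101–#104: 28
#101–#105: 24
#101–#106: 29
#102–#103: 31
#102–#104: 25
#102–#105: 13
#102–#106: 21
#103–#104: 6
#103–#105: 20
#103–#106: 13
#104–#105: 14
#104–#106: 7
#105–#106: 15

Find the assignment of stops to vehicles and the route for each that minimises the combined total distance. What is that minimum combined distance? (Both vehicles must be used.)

86 blocks — the smallest possible combined total.

There are 2^5 − 1 = 31 ways to divide the 6 stops into two non-empty groups. For each, the best each vehicle can do is its own shortest tour through its group:
  {#101} + {#102, #103, #104, #105, #106}: 14 + 72 = 86
  {#102} + {#101, #103, #104, #105, #106}: 8 + 85 = 93
  {#101, #102} + {#103, #104, #105, #106}: 22 + 72 = 94
  {#103} + {#101, #102, #104, #105, #106}: 54 + 74 = 128
  {#101, #103} + {#102, #104, #105, #106}: 67 + 60 = 127
  {#102, #103} + {#101, #104, #105, #106}: 62 + 74 = 136
  … (31 splits in total)
Best: vehicle 1 Base → #101 → Base = 14; vehicle 2 Base → #102 → #105 → #106 → #103 → #104 → Base = 72; combined 86.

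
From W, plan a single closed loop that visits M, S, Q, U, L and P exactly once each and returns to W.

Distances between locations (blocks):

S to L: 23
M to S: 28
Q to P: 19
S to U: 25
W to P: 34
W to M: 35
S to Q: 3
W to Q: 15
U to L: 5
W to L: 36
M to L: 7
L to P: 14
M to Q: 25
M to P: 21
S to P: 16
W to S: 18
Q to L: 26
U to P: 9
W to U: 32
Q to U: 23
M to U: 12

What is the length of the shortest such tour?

W → M → S → Q → U → L → P → W: 35+28+3+23+5+14+34 = 142
W → M → S → Q → U → P → L → W: 35+28+3+23+9+14+36 = 148
W → M → S → Q → L → U → P → W: 35+28+3+26+5+9+34 = 140
W → M → S → Q → L → P → U → W: 35+28+3+26+14+9+32 = 147
W → M → S → Q → P → U → L → W: 35+28+3+19+9+5+36 = 135
W → M → S → Q → P → L → U → W: 35+28+3+19+14+5+32 = 136
W → M → S → U → Q → L → P → W: 35+28+25+23+26+14+34 = 185
W → M → S → U → Q → P → L → W: 35+28+25+23+19+14+36 = 180
… (352 more)
W → M → L → U → P → S → Q → W: 35+7+5+9+16+3+15 = 90  ← best
The minimum is 90.
One optimal route: W → M → L → U → P → S → Q → W (or its reverse).

Shortest round trip = 90 blocks.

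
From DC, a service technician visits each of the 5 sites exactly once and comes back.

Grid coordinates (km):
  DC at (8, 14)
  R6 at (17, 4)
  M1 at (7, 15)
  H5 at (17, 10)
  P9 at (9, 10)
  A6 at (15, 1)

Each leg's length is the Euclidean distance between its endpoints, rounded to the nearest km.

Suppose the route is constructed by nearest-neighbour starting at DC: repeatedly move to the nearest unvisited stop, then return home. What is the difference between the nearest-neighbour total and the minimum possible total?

2 km longer than the optimal tour.

From DC: M1=1, P9=4, H5=10, R6=13, A6=15 → choose M1 (1).
From M1: P9=5, H5=11, R6=15, A6=16 → choose P9 (5).
From P9: H5=8, R6=10, A6=11 → choose H5 (8).
From H5: R6=6, A6=9 → choose R6 (6).
From R6: A6=4 → choose A6 (4).
NN route DC → M1 → P9 → H5 → R6 → A6 → DC costs 39.
Optimal: DC → M1 → H5 → R6 → A6 → P9 → DC costs 37 (by enumerating all 60 distinct tours).
Excess = 39 − 37 = 2.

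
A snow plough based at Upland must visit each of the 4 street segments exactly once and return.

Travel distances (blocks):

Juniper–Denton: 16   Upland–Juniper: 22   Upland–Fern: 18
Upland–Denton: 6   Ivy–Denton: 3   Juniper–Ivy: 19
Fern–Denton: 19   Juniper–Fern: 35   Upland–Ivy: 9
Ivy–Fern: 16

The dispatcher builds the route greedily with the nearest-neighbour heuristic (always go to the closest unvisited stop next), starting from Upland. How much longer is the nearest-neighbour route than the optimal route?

From Upland: Denton=6, Ivy=9, Fern=18, Juniper=22 → choose Denton (6).
From Denton: Ivy=3, Juniper=16, Fern=19 → choose Ivy (3).
From Ivy: Fern=16, Juniper=19 → choose Fern (16).
From Fern: Juniper=35 → choose Juniper (35).
NN route Upland → Denton → Ivy → Fern → Juniper → Upland costs 82.
Optimal: Upland → Juniper → Denton → Ivy → Fern → Upland costs 75 (by enumerating all 12 distinct tours).
Excess = 82 − 75 = 7.

Excess over optimum: 7 blocks.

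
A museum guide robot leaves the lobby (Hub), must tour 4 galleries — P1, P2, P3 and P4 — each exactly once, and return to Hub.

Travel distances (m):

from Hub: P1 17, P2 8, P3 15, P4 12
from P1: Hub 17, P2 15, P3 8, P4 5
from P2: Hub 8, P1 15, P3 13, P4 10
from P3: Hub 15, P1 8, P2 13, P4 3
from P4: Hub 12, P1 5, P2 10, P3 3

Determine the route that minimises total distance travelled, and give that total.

Minimum total distance: 46 m.

There are 12 distinct closed tours to check (reversals are equivalent).
Hub - P1 - P2 - P3 - P4 - Hub: 17+15+13+3+12 = 60
Hub - P1 - P2 - P4 - P3 - Hub: 17+15+10+3+15 = 60
Hub - P1 - P3 - P2 - P4 - Hub: 17+8+13+10+12 = 60
Hub - P1 - P3 - P4 - P2 - Hub: 17+8+3+10+8 = 46
Hub - P1 - P4 - P2 - P3 - Hub: 17+5+10+13+15 = 60
Hub - P1 - P4 - P3 - P2 - Hub: 17+5+3+13+8 = 46
Hub - P2 - P1 - P3 - P4 - Hub: 8+15+8+3+12 = 46
Hub - P2 - P1 - P4 - P3 - Hub: 8+15+5+3+15 = 46
Hub - P2 - P3 - P1 - P4 - Hub: 8+13+8+5+12 = 46
Hub - P2 - P4 - P1 - P3 - Hub: 8+10+5+8+15 = 46
Hub - P3 - P1 - P2 - P4 - Hub: 15+8+15+10+12 = 60
Hub - P3 - P2 - P1 - P4 - Hub: 15+13+15+5+12 = 60
The minimum is 46.
One optimal route: Hub → P1 → P3 → P4 → P2 → Hub (or its reverse).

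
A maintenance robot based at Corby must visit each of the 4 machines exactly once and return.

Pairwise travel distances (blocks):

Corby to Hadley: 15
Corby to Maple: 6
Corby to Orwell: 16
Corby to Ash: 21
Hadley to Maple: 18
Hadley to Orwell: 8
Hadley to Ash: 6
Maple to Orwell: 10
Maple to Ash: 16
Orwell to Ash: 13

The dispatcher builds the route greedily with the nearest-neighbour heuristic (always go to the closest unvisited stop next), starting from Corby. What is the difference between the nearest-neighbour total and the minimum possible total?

The nearest-neighbour route is 1 blocks longer than optimal.

Corby: Maple=6, Hadley=15, Orwell=16, Ash=21 ⇒ Maple
Maple: Orwell=10, Ash=16, Hadley=18 ⇒ Orwell
Orwell: Hadley=8, Ash=13 ⇒ Hadley
Hadley: Ash=6 ⇒ Ash
NN route Corby → Maple → Orwell → Hadley → Ash → Corby costs 51.
Optimal: Corby → Hadley → Ash → Orwell → Maple → Corby costs 50 (by enumerating all 12 distinct tours).
Excess = 51 − 50 = 1.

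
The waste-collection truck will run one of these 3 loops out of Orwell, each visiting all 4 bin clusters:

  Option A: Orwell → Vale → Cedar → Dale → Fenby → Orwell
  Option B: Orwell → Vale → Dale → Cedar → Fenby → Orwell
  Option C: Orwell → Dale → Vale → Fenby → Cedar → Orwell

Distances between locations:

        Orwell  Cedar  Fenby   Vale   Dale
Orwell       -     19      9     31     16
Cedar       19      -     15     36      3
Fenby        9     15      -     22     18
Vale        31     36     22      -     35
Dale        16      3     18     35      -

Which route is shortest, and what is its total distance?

93 — Option B is the shortest.

Option A: 31 + 36 + 3 + 18 + 9 = 97
Option B: 31 + 35 + 3 + 15 + 9 = 93
Option C: 16 + 35 + 22 + 15 + 19 = 107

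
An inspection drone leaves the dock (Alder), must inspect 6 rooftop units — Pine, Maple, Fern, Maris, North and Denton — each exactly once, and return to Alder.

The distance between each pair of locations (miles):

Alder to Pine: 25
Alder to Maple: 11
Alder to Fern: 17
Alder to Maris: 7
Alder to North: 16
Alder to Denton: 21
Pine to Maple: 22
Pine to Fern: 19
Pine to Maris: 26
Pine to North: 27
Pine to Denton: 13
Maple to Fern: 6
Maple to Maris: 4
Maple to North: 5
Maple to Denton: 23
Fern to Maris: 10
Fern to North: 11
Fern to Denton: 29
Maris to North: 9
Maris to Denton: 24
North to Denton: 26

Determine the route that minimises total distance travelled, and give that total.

Minimum total distance: 80 miles.

Alder → Pine → Maple → Fern → Maris → North → Denton → Alder: 25+22+6+10+9+26+21 = 119
Alder → Pine → Maple → Fern → Maris → Denton → North → Alder: 25+22+6+10+24+26+16 = 129
Alder → Pine → Maple → Fern → North → Maris → Denton → Alder: 25+22+6+11+9+24+21 = 118
Alder → Pine → Maple → Fern → North → Denton → Maris → Alder: 25+22+6+11+26+24+7 = 121
Alder → Pine → Maple → Fern → Denton → Maris → North → Alder: 25+22+6+29+24+9+16 = 131
Alder → Pine → Maple → Fern → Denton → North → Maris → Alder: 25+22+6+29+26+9+7 = 124
Alder → Pine → Maple → Maris → Fern → North → Denton → Alder: 25+22+4+10+11+26+21 = 119
Alder → Pine → Maple → Maris → Fern → Denton → North → Alder: 25+22+4+10+29+26+16 = 132
… (352 more)
Alder → Maris → Maple → North → Fern → Pine → Denton → Alder: 7+4+5+11+19+13+21 = 80  ← best
The minimum is 80.
One optimal route: Alder → Maris → Maple → North → Fern → Pine → Denton → Alder (or its reverse).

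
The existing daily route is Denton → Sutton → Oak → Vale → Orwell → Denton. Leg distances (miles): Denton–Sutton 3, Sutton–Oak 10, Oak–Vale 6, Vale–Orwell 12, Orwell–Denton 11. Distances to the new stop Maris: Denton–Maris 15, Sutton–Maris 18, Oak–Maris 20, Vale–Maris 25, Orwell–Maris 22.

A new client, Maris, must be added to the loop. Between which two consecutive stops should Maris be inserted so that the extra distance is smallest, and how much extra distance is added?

+26 miles — insert Maris between Orwell and Denton.

Insertion cost between consecutive stops i–j is d(i,Maris) + d(Maris,j) − d(i,j):
  between Denton and Sutton: 15 + 18 − 3 = 30
  between Sutton and Oak: 18 + 20 − 10 = 28
  between Oak and Vale: 20 + 25 − 6 = 39
  between Vale and Orwell: 25 + 22 − 12 = 35
  between Orwell and Denton: 22 + 15 − 11 = 26
Cheapest insertion is between Orwell and Denton, adding 26.
New total = 42 + 26 = 68.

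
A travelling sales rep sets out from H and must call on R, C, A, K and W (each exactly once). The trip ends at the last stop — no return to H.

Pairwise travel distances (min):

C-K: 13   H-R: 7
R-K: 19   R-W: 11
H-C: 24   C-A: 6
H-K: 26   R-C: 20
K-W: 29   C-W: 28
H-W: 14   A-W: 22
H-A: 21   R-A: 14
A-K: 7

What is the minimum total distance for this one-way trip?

There are 5! = 120 possible orderings.
H→R→C→A→K→W: 7+20+6+7+29 = 69
H→R→C→A→W→K: 7+20+6+22+29 = 84
H→R→C→K→A→W: 7+20+13+7+22 = 69
H→R→C→K→W→A: 7+20+13+29+22 = 91
H→R→C→W→A→K: 7+20+28+22+7 = 84
H→R→C→W→K→A: 7+20+28+29+7 = 91
H→R→A→C→K→W: 7+14+6+13+29 = 69
H→R→A→C→W→K: 7+14+6+28+29 = 84
H→R→A→K→C→W: 7+14+7+13+28 = 69
H→R→A→K→W→C: 7+14+7+29+28 = 85
H→R→A→W→C→K: 7+14+22+28+13 = 84
H→R→A→W→K→C: 7+14+22+29+13 = 85
H→R→K→C→A→W: 7+19+13+6+22 = 67
H→R→K→C→W→A: 7+19+13+28+22 = 89
… (106 more)
H→W→R→K→A→C: 14+11+19+7+6 = 57  ← best
The minimum is 57.
One shortest path: H → W → R → K → A → C.

Minimum one-way distance = 57 min.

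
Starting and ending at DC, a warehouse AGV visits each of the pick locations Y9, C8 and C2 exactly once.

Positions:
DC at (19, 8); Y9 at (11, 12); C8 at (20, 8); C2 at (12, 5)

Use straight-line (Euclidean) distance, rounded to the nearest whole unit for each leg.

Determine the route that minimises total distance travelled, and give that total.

With 3 stops there are 3!/2 = 3 distinct round trips (a route and its reverse cost the same).
DC → Y9 → C8 → C2 → DC: 9+10+9+8 = 36
DC → Y9 → C2 → C8 → DC: 9+7+9+1 = 26
DC → C8 → Y9 → C2 → DC: 1+10+7+8 = 26
The minimum is 26.
One optimal route: DC → Y9 → C2 → C8 → DC (or its reverse).

26 — the shortest possible round trip.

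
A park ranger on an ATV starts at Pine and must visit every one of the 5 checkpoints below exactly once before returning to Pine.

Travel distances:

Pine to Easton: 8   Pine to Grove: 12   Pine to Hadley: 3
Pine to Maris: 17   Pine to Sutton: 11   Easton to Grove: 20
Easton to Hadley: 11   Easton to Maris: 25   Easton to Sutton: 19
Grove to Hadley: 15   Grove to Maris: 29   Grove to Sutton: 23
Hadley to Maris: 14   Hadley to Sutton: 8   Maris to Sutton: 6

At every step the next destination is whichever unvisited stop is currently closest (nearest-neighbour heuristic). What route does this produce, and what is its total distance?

From Pine: distances to unvisited — Hadley=3, Easton=8, Sutton=11, Grove=12, Maris=17. Nearest is Hadley (3).
From Hadley: distances to unvisited — Sutton=8, Easton=11, Maris=14, Grove=15. Nearest is Sutton (8).
From Sutton: distances to unvisited — Maris=6, Easton=19, Grove=23. Nearest is Maris (6).
From Maris: distances to unvisited — Easton=25, Grove=29. Nearest is Easton (25).
From Easton: distances to unvisited — Grove=20. Nearest is Grove (20).
Return Grove→Pine: 12.
Total = 3 + 8 + 6 + 25 + 20 + 12 = 74.

74 along Pine → Hadley → Sutton → Maris → Easton → Grove → Pine.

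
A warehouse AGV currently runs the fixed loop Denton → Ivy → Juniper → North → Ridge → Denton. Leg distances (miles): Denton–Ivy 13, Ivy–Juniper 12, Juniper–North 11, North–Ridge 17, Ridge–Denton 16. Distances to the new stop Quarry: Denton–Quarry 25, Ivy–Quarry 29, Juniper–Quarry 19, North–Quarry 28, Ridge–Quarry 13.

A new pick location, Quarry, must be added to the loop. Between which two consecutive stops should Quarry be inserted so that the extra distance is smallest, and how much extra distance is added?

Insertion cost between consecutive stops i–j is d(i,Quarry) + d(Quarry,j) − d(i,j):
  between Denton and Ivy: 25 + 29 − 13 = 41
  between Ivy and Juniper: 29 + 19 − 12 = 36
  between Juniper and North: 19 + 28 − 11 = 36
  between North and Ridge: 28 + 13 − 17 = 24
  between Ridge and Denton: 13 + 25 − 16 = 22
Cheapest insertion is between Ridge and Denton, adding 22.
New total = 69 + 22 = 91.

Minimum extra distance: 22 miles, inserting Quarry between Ridge and Denton.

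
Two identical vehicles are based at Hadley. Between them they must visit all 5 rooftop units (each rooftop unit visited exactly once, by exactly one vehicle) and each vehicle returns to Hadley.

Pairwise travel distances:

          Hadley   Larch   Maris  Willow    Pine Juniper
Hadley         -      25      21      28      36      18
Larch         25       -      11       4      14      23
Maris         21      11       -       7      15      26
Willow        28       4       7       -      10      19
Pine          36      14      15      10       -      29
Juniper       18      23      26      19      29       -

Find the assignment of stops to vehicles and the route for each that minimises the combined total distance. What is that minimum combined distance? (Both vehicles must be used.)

Check every non-empty split of the stops between the two vehicles; for each half take its own optimal tour:
  {Larch} + {Maris, Willow, Pine, Juniper}: 50 + 83 = 133
  {Maris} + {Larch, Willow, Pine, Juniper}: 42 + 86 = 128
  {Larch, Maris} + {Willow, Pine, Juniper}: 57 + 83 = 140
  {Willow} + {Larch, Maris, Pine, Juniper}: 56 + 91 = 147
  {Larch, Willow} + {Maris, Pine, Juniper}: 57 + 83 = 140
  {Maris, Willow} + {Larch, Pine, Juniper}: 56 + 86 = 142
  … (15 splits in total)
  {Larch, Maris, Willow, Pine} + {Juniper}: 75 + 36 = 111  ← best
Best: vehicle 1 Hadley → Larch → Willow → Pine → Maris → Hadley = 75; vehicle 2 Hadley → Juniper → Hadley = 36; combined 111.

111 — the smallest possible combined total.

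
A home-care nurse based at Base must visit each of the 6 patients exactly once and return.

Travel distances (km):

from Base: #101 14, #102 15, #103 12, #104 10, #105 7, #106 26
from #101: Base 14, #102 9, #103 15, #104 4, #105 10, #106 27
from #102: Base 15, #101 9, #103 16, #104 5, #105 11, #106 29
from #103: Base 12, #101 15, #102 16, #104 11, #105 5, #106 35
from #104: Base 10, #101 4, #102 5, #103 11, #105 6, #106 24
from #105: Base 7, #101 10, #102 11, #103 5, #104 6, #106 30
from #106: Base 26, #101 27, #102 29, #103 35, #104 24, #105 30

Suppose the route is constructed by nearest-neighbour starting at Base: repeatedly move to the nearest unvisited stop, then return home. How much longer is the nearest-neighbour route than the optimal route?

From Base: #105=7, #104=10, #103=12, #101=14, #102=15, #106=26 → choose #105 (7).
From #105: #103=5, #104=6, #101=10, #102=11, #106=30 → choose #103 (5).
From #103: #104=11, #101=15, #102=16, #106=35 → choose #104 (11).
From #104: #101=4, #102=5, #106=24 → choose #101 (4).
From #101: #102=9, #106=27 → choose #102 (9).
From #102: #106=29 → choose #106 (29).
NN route Base → #105 → #103 → #104 → #101 → #102 → #106 → Base costs 91.
Optimal: Base → #103 → #105 → #102 → #104 → #101 → #106 → Base costs 90 (by enumerating all 360 distinct tours).
Excess = 91 − 90 = 1.

Excess over optimum: 1 km.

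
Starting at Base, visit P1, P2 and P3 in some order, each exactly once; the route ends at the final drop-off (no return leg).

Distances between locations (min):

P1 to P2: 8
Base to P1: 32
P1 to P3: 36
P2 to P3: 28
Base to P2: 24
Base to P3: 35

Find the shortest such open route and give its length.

There are 3! = 6 possible orderings.
Base - P1 - P2 - P3: 32+8+28 = 68
Base - P1 - P3 - P2: 32+36+28 = 96
Base - P2 - P1 - P3: 24+8+36 = 68
Base - P2 - P3 - P1: 24+28+36 = 88
Base - P3 - P1 - P2: 35+36+8 = 79
Base - P3 - P2 - P1: 35+28+8 = 71
The minimum is 68.
One shortest path: Base → P1 → P2 → P3.

Minimum one-way distance = 68 min.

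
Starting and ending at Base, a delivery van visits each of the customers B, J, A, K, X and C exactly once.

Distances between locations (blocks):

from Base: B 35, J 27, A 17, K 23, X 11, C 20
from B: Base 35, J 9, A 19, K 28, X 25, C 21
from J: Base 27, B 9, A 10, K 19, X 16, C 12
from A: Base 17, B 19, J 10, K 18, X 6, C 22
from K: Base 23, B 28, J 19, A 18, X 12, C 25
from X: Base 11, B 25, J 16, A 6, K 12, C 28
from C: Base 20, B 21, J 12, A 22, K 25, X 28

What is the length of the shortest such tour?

Minimum total distance: 101 blocks.

There are 360 distinct closed tours to check (reversals are equivalent).
Base→B→J→A→K→X→C→Base: 35+9+10+18+12+28+20 = 132
Base→B→J→A→K→C→X→Base: 35+9+10+18+25+28+11 = 136
Base→B→J→A→X→K→C→Base: 35+9+10+6+12+25+20 = 117
Base→B→J→A→X→C→K→Base: 35+9+10+6+28+25+23 = 136
Base→B→J→A→C→K→X→Base: 35+9+10+22+25+12+11 = 124
Base→B→J→A→C→X→K→Base: 35+9+10+22+28+12+23 = 139
Base→B→J→K→A→X→C→Base: 35+9+19+18+6+28+20 = 135
Base→B→J→K→A→C→X→Base: 35+9+19+18+22+28+11 = 142
… (352 more)
Base→K→X→A→B→J→C→Base: 23+12+6+19+9+12+20 = 101  ← best
The minimum is 101.
One optimal route: Base → K → X → A → B → J → C → Base (or its reverse).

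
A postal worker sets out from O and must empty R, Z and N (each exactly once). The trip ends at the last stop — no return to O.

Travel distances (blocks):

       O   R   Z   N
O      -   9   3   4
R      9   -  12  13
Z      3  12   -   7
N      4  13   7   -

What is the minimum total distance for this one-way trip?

Shortest open route: 23 blocks.

There are 3! = 6 possible orderings.
O - R - Z - N: 9+12+7 = 28
O - R - N - Z: 9+13+7 = 29
O - Z - R - N: 3+12+13 = 28
O - Z - N - R: 3+7+13 = 23
O - N - R - Z: 4+13+12 = 29
O - N - Z - R: 4+7+12 = 23
The minimum is 23.
One shortest path: O → Z → N → R.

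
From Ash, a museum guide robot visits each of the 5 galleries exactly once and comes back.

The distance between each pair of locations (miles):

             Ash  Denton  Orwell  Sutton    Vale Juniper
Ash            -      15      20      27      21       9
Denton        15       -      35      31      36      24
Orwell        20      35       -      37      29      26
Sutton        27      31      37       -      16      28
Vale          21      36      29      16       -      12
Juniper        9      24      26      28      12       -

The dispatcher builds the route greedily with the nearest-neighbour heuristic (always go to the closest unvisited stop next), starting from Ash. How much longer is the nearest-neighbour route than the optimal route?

The nearest-neighbour route is 3 miles longer than optimal.

Ash: Juniper=9, Denton=15, Orwell=20, Vale=21, Sutton=27 ⇒ Juniper
Juniper: Vale=12, Denton=24, Orwell=26, Sutton=28 ⇒ Vale
Vale: Sutton=16, Orwell=29, Denton=36 ⇒ Sutton
Sutton: Denton=31, Orwell=37 ⇒ Denton
Denton: Orwell=35 ⇒ Orwell
NN route Ash → Juniper → Vale → Sutton → Denton → Orwell → Ash costs 123.
Optimal: Ash → Denton → Sutton → Vale → Juniper → Orwell → Ash costs 120 (by enumerating all 60 distinct tours).
Excess = 123 − 120 = 3.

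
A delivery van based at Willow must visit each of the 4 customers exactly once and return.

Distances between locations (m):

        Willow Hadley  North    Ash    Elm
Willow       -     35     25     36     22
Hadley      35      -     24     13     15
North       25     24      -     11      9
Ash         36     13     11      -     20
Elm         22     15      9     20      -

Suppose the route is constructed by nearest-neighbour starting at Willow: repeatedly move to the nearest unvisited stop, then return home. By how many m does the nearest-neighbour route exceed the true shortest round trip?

Willow: Elm=22, North=25, Hadley=35, Ash=36 ⇒ Elm
Elm: North=9, Hadley=15, Ash=20 ⇒ North
North: Ash=11, Hadley=24 ⇒ Ash
Ash: Hadley=13 ⇒ Hadley
NN route Willow → Elm → North → Ash → Hadley → Willow costs 90.
Optimal: Willow → North → Ash → Hadley → Elm → Willow costs 86 (by enumerating all 12 distinct tours).
Excess = 90 − 86 = 4.

The nearest-neighbour route is 4 m longer than optimal.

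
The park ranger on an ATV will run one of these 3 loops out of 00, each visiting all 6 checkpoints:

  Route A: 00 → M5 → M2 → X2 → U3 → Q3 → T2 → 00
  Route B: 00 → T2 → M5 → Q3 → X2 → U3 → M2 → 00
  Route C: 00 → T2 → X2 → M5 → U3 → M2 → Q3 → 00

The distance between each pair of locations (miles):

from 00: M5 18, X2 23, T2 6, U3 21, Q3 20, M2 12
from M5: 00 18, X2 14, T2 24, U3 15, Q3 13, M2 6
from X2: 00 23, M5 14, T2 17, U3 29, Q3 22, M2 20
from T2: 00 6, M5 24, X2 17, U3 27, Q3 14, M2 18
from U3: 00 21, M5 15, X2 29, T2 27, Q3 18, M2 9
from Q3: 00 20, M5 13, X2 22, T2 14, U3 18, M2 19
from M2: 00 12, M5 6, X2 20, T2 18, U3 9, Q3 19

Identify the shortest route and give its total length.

100 miles — Route C is the shortest.

Route A: 18 + 6 + 20 + 29 + 18 + 14 + 6 = 111
Route B: 6 + 24 + 13 + 22 + 29 + 9 + 12 = 115
Route C: 6 + 17 + 14 + 15 + 9 + 19 + 20 = 100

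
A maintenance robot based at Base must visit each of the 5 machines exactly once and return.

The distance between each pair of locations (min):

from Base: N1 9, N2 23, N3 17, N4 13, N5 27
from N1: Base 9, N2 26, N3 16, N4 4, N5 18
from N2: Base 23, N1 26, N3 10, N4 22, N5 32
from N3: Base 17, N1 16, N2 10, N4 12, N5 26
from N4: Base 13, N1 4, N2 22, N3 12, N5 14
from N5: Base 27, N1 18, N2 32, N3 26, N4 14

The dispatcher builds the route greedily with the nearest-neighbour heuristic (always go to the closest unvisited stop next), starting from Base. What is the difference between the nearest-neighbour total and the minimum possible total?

From Base: N1=9, N4=13, N3=17, N2=23, N5=27 → choose N1 (9).
From N1: N4=4, N3=16, N5=18, N2=26 → choose N4 (4).
From N4: N3=12, N5=14, N2=22 → choose N3 (12).
From N3: N2=10, N5=26 → choose N2 (10).
From N2: N5=32 → choose N5 (32).
NN route Base → N1 → N4 → N3 → N2 → N5 → Base costs 94.
Optimal: Base → N1 → N4 → N5 → N2 → N3 → Base costs 86 (by enumerating all 60 distinct tours).
Excess = 94 − 86 = 8.

Excess over optimum: 8 min.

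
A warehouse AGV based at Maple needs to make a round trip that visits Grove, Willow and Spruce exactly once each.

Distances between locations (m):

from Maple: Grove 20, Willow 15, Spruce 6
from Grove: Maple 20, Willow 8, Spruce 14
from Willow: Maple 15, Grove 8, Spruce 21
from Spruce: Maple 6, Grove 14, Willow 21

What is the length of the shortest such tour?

43 m — the shortest possible round trip.

With 3 stops there are 3!/2 = 3 distinct round trips (a route and its reverse cost the same).
Maple - Grove - Willow - Spruce - Maple: 20+8+21+6 = 55
Maple - Grove - Spruce - Willow - Maple: 20+14+21+15 = 70
Maple - Willow - Grove - Spruce - Maple: 15+8+14+6 = 43
The minimum is 43.
One optimal route: Maple → Willow → Grove → Spruce → Maple (or its reverse).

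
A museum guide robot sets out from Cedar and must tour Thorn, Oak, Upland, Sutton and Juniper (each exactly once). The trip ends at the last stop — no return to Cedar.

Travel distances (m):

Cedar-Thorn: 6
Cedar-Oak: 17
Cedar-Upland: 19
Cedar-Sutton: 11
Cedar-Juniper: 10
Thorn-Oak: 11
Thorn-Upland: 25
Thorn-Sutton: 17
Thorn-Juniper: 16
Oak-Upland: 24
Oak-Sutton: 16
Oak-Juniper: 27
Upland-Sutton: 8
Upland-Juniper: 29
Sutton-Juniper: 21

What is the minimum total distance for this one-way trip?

There are 5! = 120 possible orderings.
Cedar → Thorn → Oak → Upland → Sutton → Juniper: 6+11+24+8+21 = 70
Cedar → Thorn → Oak → Upland → Juniper → Sutton: 6+11+24+29+21 = 91
Cedar → Thorn → Oak → Sutton → Upland → Juniper: 6+11+16+8+29 = 70
Cedar → Thorn → Oak → Sutton → Juniper → Upland: 6+11+16+21+29 = 83
Cedar → Thorn → Oak → Juniper → Upland → Sutton: 6+11+27+29+8 = 81
Cedar → Thorn → Oak → Juniper → Sutton → Upland: 6+11+27+21+8 = 73
Cedar → Thorn → Upland → Oak → Sutton → Juniper: 6+25+24+16+21 = 92
Cedar → Thorn → Upland → Oak → Juniper → Sutton: 6+25+24+27+21 = 103
Cedar → Thorn → Upland → Sutton → Oak → Juniper: 6+25+8+16+27 = 82
Cedar → Thorn → Upland → Sutton → Juniper → Oak: 6+25+8+21+27 = 87
Cedar → Thorn → Upland → Juniper → Oak → Sutton: 6+25+29+27+16 = 103
Cedar → Thorn → Upland → Juniper → Sutton → Oak: 6+25+29+21+16 = 97
Cedar → Thorn → Sutton → Oak → Upland → Juniper: 6+17+16+24+29 = 92
Cedar → Thorn → Sutton → Oak → Juniper → Upland: 6+17+16+27+29 = 95
… (106 more)
Cedar → Juniper → Thorn → Oak → Sutton → Upland: 10+16+11+16+8 = 61  ← best
The minimum is 61.
One shortest path: Cedar → Juniper → Thorn → Oak → Sutton → Upland.

Shortest open route: 61 m.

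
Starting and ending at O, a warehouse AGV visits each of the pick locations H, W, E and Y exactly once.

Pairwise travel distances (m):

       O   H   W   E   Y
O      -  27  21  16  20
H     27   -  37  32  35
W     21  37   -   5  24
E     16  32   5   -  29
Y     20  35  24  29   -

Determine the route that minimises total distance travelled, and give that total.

Shortest round trip = 107 m.

O-H-W-E-Y-O: 27+37+5+29+20 = 118
O-H-W-Y-E-O: 27+37+24+29+16 = 133
O-H-E-W-Y-O: 27+32+5+24+20 = 108
O-H-E-Y-W-O: 27+32+29+24+21 = 133
O-H-Y-W-E-O: 27+35+24+5+16 = 107
O-H-Y-E-W-O: 27+35+29+5+21 = 117
O-W-H-E-Y-O: 21+37+32+29+20 = 139
O-W-H-Y-E-O: 21+37+35+29+16 = 138
O-W-E-H-Y-O: 21+5+32+35+20 = 113
O-W-Y-H-E-O: 21+24+35+32+16 = 128
O-E-H-W-Y-O: 16+32+37+24+20 = 129
O-E-W-H-Y-O: 16+5+37+35+20 = 113
The minimum is 107.
One optimal route: O → H → Y → W → E → O (or its reverse).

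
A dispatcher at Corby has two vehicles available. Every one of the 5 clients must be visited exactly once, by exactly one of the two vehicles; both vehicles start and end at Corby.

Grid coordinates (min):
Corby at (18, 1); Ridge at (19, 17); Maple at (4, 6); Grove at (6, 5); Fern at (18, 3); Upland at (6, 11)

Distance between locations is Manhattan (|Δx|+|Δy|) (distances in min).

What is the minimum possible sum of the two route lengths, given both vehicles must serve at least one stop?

Minimum combined distance: 66 min.

Try each way of splitting the stops between the two vehicles (each non-empty) and, for each split, find the best tour for each vehicle:
  {Ridge} + {Maple, Grove, Fern, Upland}: 34 + 48 = 82
  {Maple} + {Ridge, Grove, Fern, Upland}: 38 + 58 = 96
  {Ridge, Maple} + {Grove, Fern, Upland}: 62 + 44 = 106
  {Grove} + {Ridge, Maple, Fern, Upland}: 32 + 62 = 94
  {Ridge, Grove} + {Maple, Fern, Upland}: 58 + 48 = 106
  {Maple, Grove} + {Ridge, Fern, Upland}: 38 + 58 = 96
  … (15 splits in total)
  {Fern} + {Ridge, Maple, Grove, Upland}: 4 + 62 = 66  ← best
Best: vehicle 1 Corby → Fern → Corby = 4; vehicle 2 Corby → Ridge → Upland → Maple → Grove → Corby = 62; combined 66.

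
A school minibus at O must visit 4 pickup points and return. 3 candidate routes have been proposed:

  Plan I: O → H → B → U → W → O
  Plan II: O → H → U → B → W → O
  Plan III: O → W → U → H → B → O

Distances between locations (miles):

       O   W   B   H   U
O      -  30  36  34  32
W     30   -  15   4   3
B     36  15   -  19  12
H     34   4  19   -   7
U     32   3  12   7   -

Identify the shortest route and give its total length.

Shortest is Plan III, total 95 miles.

Plan I: 34 + 19 + 12 + 3 + 30 = 98
Plan II: 34 + 7 + 12 + 15 + 30 = 98
Plan III: 30 + 3 + 7 + 19 + 36 = 95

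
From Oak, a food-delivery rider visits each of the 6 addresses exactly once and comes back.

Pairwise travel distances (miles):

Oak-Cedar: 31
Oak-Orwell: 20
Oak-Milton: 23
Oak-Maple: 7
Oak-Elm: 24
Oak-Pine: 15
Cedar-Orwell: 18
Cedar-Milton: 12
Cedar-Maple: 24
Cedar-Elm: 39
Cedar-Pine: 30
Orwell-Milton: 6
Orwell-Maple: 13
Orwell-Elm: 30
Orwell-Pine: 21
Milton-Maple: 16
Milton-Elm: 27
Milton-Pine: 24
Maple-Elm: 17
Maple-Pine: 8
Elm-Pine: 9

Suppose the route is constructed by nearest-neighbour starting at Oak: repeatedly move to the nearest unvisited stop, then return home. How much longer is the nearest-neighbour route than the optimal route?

From Oak: Maple=7, Pine=15, Orwell=20, Milton=23, Elm=24, Cedar=31 → choose Maple (7).
From Maple: Pine=8, Orwell=13, Milton=16, Elm=17, Cedar=24 → choose Pine (8).
From Pine: Elm=9, Orwell=21, Milton=24, Cedar=30 → choose Elm (9).
From Elm: Milton=27, Orwell=30, Cedar=39 → choose Milton (27).
From Milton: Orwell=6, Cedar=12 → choose Orwell (6).
From Orwell: Cedar=18 → choose Cedar (18).
NN route Oak → Maple → Pine → Elm → Milton → Orwell → Cedar → Oak costs 106.
Optimal: Oak → Orwell → Cedar → Milton → Elm → Pine → Maple → Oak costs 101 (by enumerating all 360 distinct tours).
Excess = 106 − 101 = 5.

Excess over optimum: 5 miles.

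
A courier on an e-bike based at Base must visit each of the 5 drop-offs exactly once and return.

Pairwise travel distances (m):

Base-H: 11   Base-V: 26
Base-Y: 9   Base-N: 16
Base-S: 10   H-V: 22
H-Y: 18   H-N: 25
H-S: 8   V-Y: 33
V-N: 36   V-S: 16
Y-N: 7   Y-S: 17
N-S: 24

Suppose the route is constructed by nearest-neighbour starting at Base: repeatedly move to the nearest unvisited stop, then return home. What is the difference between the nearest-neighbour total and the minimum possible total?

9 m longer than the optimal tour.

From Base: Y=9, S=10, H=11, N=16, V=26 → choose Y (9).
From Y: N=7, S=17, H=18, V=33 → choose N (7).
From N: S=24, H=25, V=36 → choose S (24).
From S: H=8, V=16 → choose H (8).
From H: V=22 → choose V (22).
NN route Base → Y → N → S → H → V → Base costs 96.
Optimal: Base → H → S → V → N → Y → Base costs 87 (by enumerating all 60 distinct tours).
Excess = 96 − 87 = 9.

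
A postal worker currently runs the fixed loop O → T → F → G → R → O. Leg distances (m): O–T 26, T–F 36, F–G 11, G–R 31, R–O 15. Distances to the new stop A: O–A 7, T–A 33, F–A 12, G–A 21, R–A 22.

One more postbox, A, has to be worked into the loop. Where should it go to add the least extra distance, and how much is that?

Insertion cost between consecutive stops i–j is d(i,A) + d(A,j) − d(i,j):
  between O and T: 7 + 33 − 26 = 14
  between T and F: 33 + 12 − 36 = 9
  between F and G: 12 + 21 − 11 = 22
  between G and R: 21 + 22 − 31 = 12
  between R and O: 22 + 7 − 15 = 14
Cheapest insertion is between T and F, adding 9.
New total = 119 + 9 = 128.

Minimum extra distance: 9 m, inserting A between T and F.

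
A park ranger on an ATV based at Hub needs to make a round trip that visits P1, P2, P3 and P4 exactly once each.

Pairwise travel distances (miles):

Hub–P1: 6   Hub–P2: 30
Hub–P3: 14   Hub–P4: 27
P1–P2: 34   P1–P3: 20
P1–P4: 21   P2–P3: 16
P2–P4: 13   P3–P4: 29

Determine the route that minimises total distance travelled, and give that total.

70 miles — the shortest possible round trip.

There are 12 distinct closed tours to check (reversals are equivalent).
Hub→P1→P2→P3→P4→Hub: 6+34+16+29+27 = 112
Hub→P1→P2→P4→P3→Hub: 6+34+13+29+14 = 96
Hub→P1→P3→P2→P4→Hub: 6+20+16+13+27 = 82
Hub→P1→P3→P4→P2→Hub: 6+20+29+13+30 = 98
Hub→P1→P4→P2→P3→Hub: 6+21+13+16+14 = 70
Hub→P1→P4→P3→P2→Hub: 6+21+29+16+30 = 102
Hub→P2→P1→P3→P4→Hub: 30+34+20+29+27 = 140
Hub→P2→P1→P4→P3→Hub: 30+34+21+29+14 = 128
Hub→P2→P3→P1→P4→Hub: 30+16+20+21+27 = 114
Hub→P2→P4→P1→P3→Hub: 30+13+21+20+14 = 98
Hub→P3→P1→P2→P4→Hub: 14+20+34+13+27 = 108
Hub→P3→P2→P1→P4→Hub: 14+16+34+21+27 = 112
The minimum is 70.
One optimal route: Hub → P1 → P4 → P2 → P3 → Hub (or its reverse).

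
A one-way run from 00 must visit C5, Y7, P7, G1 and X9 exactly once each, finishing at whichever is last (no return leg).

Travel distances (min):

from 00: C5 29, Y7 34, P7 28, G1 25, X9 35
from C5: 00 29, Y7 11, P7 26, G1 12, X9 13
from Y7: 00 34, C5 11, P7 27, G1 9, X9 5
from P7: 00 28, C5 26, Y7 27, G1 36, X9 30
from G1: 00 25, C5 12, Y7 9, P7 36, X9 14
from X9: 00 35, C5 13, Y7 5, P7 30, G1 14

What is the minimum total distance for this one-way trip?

There are 5! = 120 possible orderings.
00→C5→Y7→P7→G1→X9: 29+11+27+36+14 = 117
00→C5→Y7→P7→X9→G1: 29+11+27+30+14 = 111
00→C5→Y7→G1→P7→X9: 29+11+9+36+30 = 115
00→C5→Y7→G1→X9→P7: 29+11+9+14+30 = 93
00→C5→Y7→X9→P7→G1: 29+11+5+30+36 = 111
00→C5→Y7→X9→G1→P7: 29+11+5+14+36 = 95
00→C5→P7→Y7→G1→X9: 29+26+27+9+14 = 105
00→C5→P7→Y7→X9→G1: 29+26+27+5+14 = 101
00→C5→P7→G1→Y7→X9: 29+26+36+9+5 = 105
00→C5→P7→G1→X9→Y7: 29+26+36+14+5 = 110
00→C5→P7→X9→Y7→G1: 29+26+30+5+9 = 99
00→C5→P7→X9→G1→Y7: 29+26+30+14+9 = 108
00→C5→G1→Y7→P7→X9: 29+12+9+27+30 = 107
00→C5→G1→Y7→X9→P7: 29+12+9+5+30 = 85
… (106 more)
00→G1→Y7→X9→C5→P7: 25+9+5+13+26 = 78  ← best
The minimum is 78.
One shortest path: 00 → G1 → Y7 → X9 → C5 → P7.

Minimum one-way distance = 78 min.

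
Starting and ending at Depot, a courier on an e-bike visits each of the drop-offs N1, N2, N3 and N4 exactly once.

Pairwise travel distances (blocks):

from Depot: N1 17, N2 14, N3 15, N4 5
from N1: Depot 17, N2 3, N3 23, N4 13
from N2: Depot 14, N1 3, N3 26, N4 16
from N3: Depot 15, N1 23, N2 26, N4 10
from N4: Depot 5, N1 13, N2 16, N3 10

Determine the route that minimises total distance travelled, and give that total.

There are 12 distinct closed tours to check (reversals are equivalent).
Depot→N1→N2→N3→N4→Depot: 17+3+26+10+5 = 61
Depot→N1→N2→N4→N3→Depot: 17+3+16+10+15 = 61
Depot→N1→N3→N2→N4→Depot: 17+23+26+16+5 = 87
Depot→N1→N3→N4→N2→Depot: 17+23+10+16+14 = 80
Depot→N1→N4→N2→N3→Depot: 17+13+16+26+15 = 87
Depot→N1→N4→N3→N2→Depot: 17+13+10+26+14 = 80
Depot→N2→N1→N3→N4→Depot: 14+3+23+10+5 = 55
Depot→N2→N1→N4→N3→Depot: 14+3+13+10+15 = 55
Depot→N2→N3→N1→N4→Depot: 14+26+23+13+5 = 81
Depot→N2→N4→N1→N3→Depot: 14+16+13+23+15 = 81
Depot→N3→N1→N2→N4→Depot: 15+23+3+16+5 = 62
Depot→N3→N2→N1→N4→Depot: 15+26+3+13+5 = 62
The minimum is 55.
One optimal route: Depot → N2 → N1 → N3 → N4 → Depot (or its reverse).

Shortest round trip = 55 blocks.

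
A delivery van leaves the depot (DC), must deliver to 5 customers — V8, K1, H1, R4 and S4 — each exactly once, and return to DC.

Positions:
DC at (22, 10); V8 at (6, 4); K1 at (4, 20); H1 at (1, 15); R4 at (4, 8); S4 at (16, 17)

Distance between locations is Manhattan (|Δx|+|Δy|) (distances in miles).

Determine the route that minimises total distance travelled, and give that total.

Shortest round trip = 74 miles.

With 5 stops there are 5!/2 = 60 distinct round trips (a route and its reverse cost the same).
DC→V8→K1→H1→R4→S4→DC: 22+18+8+10+21+13 = 92
DC→V8→K1→H1→S4→R4→DC: 22+18+8+17+21+20 = 106
DC→V8→K1→R4→H1→S4→DC: 22+18+12+10+17+13 = 92
DC→V8→K1→R4→S4→H1→DC: 22+18+12+21+17+26 = 116
DC→V8→K1→S4→H1→R4→DC: 22+18+15+17+10+20 = 102
DC→V8→K1→S4→R4→H1→DC: 22+18+15+21+10+26 = 112
DC→V8→H1→K1→R4→S4→DC: 22+16+8+12+21+13 = 92
DC→V8→H1→K1→S4→R4→DC: 22+16+8+15+21+20 = 102
DC→V8→H1→R4→K1→S4→DC: 22+16+10+12+15+13 = 88
DC→V8→H1→R4→S4→K1→DC: 22+16+10+21+15+28 = 112
DC→V8→H1→S4→K1→R4→DC: 22+16+17+15+12+20 = 102
DC→V8→H1→S4→R4→K1→DC: 22+16+17+21+12+28 = 116
DC→V8→R4→K1→H1→S4→DC: 22+6+12+8+17+13 = 78
DC→V8→R4→K1→S4→H1→DC: 22+6+12+15+17+26 = 98
… (46 more)
DC→V8→R4→H1→K1→S4→DC: 22+6+10+8+15+13 = 74  ← best
The minimum is 74.
One optimal route: DC → V8 → R4 → H1 → K1 → S4 → DC (or its reverse).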